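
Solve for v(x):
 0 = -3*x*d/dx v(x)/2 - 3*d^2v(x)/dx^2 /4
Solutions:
 v(x) = C1 + C2*erf(x)


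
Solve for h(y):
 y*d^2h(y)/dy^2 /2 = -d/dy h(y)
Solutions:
 h(y) = C1 + C2/y


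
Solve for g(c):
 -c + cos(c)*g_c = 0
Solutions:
 g(c) = C1 + Integral(c/cos(c), c)


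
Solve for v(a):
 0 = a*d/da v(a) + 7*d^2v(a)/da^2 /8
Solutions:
 v(a) = C1 + C2*erf(2*sqrt(7)*a/7)


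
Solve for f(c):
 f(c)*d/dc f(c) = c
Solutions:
 f(c) = -sqrt(C1 + c^2)
 f(c) = sqrt(C1 + c^2)


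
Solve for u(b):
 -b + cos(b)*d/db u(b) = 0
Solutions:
 u(b) = C1 + Integral(b/cos(b), b)


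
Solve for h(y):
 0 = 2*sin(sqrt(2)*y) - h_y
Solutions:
 h(y) = C1 - sqrt(2)*cos(sqrt(2)*y)


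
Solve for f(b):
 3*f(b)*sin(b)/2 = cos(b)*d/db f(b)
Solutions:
 f(b) = C1/cos(b)^(3/2)


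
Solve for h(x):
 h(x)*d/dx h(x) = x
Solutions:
 h(x) = -sqrt(C1 + x^2)
 h(x) = sqrt(C1 + x^2)


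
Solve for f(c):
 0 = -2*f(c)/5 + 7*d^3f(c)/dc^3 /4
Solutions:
 f(c) = C3*exp(2*35^(2/3)*c/35) + (C1*sin(sqrt(3)*35^(2/3)*c/35) + C2*cos(sqrt(3)*35^(2/3)*c/35))*exp(-35^(2/3)*c/35)


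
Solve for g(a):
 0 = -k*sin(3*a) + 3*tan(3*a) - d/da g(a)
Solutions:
 g(a) = C1 + k*cos(3*a)/3 - log(cos(3*a))


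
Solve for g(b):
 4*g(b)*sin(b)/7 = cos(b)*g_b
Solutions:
 g(b) = C1/cos(b)^(4/7)


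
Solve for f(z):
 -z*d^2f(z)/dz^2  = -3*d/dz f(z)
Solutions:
 f(z) = C1 + C2*z^4


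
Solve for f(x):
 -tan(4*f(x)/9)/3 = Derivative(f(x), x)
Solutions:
 f(x) = -9*asin(C1*exp(-4*x/27))/4 + 9*pi/4
 f(x) = 9*asin(C1*exp(-4*x/27))/4


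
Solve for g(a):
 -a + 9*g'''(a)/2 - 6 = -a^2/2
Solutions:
 g(a) = C1 + C2*a + C3*a^2 - a^5/540 + a^4/108 + 2*a^3/9


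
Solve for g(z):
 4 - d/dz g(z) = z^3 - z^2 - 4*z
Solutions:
 g(z) = C1 - z^4/4 + z^3/3 + 2*z^2 + 4*z


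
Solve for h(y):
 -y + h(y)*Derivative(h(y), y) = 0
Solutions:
 h(y) = -sqrt(C1 + y^2)
 h(y) = sqrt(C1 + y^2)


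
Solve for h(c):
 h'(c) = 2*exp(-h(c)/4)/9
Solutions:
 h(c) = 4*log(C1 + c/18)


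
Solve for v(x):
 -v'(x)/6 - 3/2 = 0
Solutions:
 v(x) = C1 - 9*x


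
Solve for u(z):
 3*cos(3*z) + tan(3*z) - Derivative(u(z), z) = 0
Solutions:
 u(z) = C1 - log(cos(3*z))/3 + sin(3*z)


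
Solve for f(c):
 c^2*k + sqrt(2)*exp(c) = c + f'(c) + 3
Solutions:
 f(c) = C1 + c^3*k/3 - c^2/2 - 3*c + sqrt(2)*exp(c)


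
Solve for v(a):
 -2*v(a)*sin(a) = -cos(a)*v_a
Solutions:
 v(a) = C1/cos(a)^2


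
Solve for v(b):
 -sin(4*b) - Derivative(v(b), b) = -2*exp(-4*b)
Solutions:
 v(b) = C1 + cos(4*b)/4 - exp(-4*b)/2


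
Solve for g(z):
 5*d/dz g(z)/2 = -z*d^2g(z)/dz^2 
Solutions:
 g(z) = C1 + C2/z^(3/2)


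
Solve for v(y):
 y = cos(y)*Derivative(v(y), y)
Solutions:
 v(y) = C1 + Integral(y/cos(y), y)


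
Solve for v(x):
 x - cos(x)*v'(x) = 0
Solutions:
 v(x) = C1 + Integral(x/cos(x), x)


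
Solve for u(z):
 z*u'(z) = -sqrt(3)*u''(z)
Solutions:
 u(z) = C1 + C2*erf(sqrt(2)*3^(3/4)*z/6)


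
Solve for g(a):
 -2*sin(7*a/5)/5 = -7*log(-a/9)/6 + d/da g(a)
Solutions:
 g(a) = C1 + 7*a*log(-a)/6 - 7*a*log(3)/3 - 7*a/6 + 2*cos(7*a/5)/7


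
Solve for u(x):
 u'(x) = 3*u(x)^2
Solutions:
 u(x) = -1/(C1 + 3*x)


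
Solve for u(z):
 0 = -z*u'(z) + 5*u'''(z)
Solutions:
 u(z) = C1 + Integral(C2*airyai(5^(2/3)*z/5) + C3*airybi(5^(2/3)*z/5), z)


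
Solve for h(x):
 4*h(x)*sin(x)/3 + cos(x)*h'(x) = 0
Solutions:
 h(x) = C1*cos(x)^(4/3)


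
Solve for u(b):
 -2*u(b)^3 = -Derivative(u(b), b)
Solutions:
 u(b) = -sqrt(2)*sqrt(-1/(C1 + 2*b))/2
 u(b) = sqrt(2)*sqrt(-1/(C1 + 2*b))/2


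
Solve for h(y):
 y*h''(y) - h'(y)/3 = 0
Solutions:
 h(y) = C1 + C2*y^(4/3)


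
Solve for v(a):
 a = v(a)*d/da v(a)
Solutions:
 v(a) = -sqrt(C1 + a^2)
 v(a) = sqrt(C1 + a^2)


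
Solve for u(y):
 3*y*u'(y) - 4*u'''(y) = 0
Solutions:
 u(y) = C1 + Integral(C2*airyai(6^(1/3)*y/2) + C3*airybi(6^(1/3)*y/2), y)


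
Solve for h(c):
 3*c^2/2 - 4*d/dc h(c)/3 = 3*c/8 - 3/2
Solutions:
 h(c) = C1 + 3*c^3/8 - 9*c^2/64 + 9*c/8


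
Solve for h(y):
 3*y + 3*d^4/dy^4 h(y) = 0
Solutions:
 h(y) = C1 + C2*y + C3*y^2 + C4*y^3 - y^5/120


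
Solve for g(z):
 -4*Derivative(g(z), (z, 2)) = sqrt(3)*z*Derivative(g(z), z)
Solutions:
 g(z) = C1 + C2*erf(sqrt(2)*3^(1/4)*z/4)


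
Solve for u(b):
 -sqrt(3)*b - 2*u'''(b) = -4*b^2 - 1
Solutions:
 u(b) = C1 + C2*b + C3*b^2 + b^5/30 - sqrt(3)*b^4/48 + b^3/12


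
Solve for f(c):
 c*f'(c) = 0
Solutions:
 f(c) = C1


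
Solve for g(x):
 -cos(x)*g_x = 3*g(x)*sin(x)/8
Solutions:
 g(x) = C1*cos(x)^(3/8)


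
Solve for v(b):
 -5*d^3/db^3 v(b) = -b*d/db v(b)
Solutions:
 v(b) = C1 + Integral(C2*airyai(5^(2/3)*b/5) + C3*airybi(5^(2/3)*b/5), b)


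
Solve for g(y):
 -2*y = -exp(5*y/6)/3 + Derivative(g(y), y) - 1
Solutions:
 g(y) = C1 - y^2 + y + 2*exp(5*y/6)/5


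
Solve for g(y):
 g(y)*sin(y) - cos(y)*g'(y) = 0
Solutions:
 g(y) = C1/cos(y)


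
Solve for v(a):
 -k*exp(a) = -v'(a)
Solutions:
 v(a) = C1 + k*exp(a)


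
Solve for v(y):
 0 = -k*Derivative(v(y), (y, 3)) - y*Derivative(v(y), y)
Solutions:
 v(y) = C1 + Integral(C2*airyai(y*(-1/k)^(1/3)) + C3*airybi(y*(-1/k)^(1/3)), y)


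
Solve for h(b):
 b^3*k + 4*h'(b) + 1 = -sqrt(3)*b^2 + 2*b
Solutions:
 h(b) = C1 - b^4*k/16 - sqrt(3)*b^3/12 + b^2/4 - b/4


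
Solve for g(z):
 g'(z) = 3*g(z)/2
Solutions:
 g(z) = C1*exp(3*z/2)


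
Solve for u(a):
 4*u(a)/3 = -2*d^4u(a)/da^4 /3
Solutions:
 u(a) = (C1*sin(2^(3/4)*a/2) + C2*cos(2^(3/4)*a/2))*exp(-2^(3/4)*a/2) + (C3*sin(2^(3/4)*a/2) + C4*cos(2^(3/4)*a/2))*exp(2^(3/4)*a/2)


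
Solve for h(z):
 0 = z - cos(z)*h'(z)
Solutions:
 h(z) = C1 + Integral(z/cos(z), z)


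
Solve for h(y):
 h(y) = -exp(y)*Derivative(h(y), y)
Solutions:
 h(y) = C1*exp(exp(-y))


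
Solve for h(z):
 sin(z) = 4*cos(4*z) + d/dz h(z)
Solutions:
 h(z) = C1 - sin(4*z) - cos(z)


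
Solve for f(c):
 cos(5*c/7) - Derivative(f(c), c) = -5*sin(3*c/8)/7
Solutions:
 f(c) = C1 + 7*sin(5*c/7)/5 - 40*cos(3*c/8)/21


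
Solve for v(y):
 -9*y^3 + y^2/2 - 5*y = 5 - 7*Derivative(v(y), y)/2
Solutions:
 v(y) = C1 + 9*y^4/14 - y^3/21 + 5*y^2/7 + 10*y/7


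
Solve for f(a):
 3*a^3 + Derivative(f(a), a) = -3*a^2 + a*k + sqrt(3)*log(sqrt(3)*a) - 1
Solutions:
 f(a) = C1 - 3*a^4/4 - a^3 + a^2*k/2 + sqrt(3)*a*log(a) - sqrt(3)*a - a + sqrt(3)*a*log(3)/2


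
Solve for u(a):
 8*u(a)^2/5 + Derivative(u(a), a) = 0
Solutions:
 u(a) = 5/(C1 + 8*a)


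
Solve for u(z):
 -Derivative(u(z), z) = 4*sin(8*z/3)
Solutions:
 u(z) = C1 + 3*cos(8*z/3)/2


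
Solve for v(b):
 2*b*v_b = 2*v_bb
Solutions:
 v(b) = C1 + C2*erfi(sqrt(2)*b/2)


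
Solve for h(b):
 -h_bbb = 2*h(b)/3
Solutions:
 h(b) = C3*exp(-2^(1/3)*3^(2/3)*b/3) + (C1*sin(2^(1/3)*3^(1/6)*b/2) + C2*cos(2^(1/3)*3^(1/6)*b/2))*exp(2^(1/3)*3^(2/3)*b/6)


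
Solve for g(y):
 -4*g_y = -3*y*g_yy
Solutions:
 g(y) = C1 + C2*y^(7/3)


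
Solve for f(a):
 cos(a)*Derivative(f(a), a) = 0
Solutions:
 f(a) = C1


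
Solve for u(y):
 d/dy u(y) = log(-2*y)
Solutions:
 u(y) = C1 + y*log(-y) + y*(-1 + log(2))


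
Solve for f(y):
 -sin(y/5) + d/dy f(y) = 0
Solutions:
 f(y) = C1 - 5*cos(y/5)


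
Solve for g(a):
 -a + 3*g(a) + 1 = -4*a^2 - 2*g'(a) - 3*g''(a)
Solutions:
 g(a) = -4*a^2/3 + 19*a/9 + (C1*sin(2*sqrt(2)*a/3) + C2*cos(2*sqrt(2)*a/3))*exp(-a/3) + 25/27


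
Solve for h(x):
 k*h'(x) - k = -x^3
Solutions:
 h(x) = C1 + x - x^4/(4*k)


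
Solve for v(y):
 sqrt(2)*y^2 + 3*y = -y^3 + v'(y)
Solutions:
 v(y) = C1 + y^4/4 + sqrt(2)*y^3/3 + 3*y^2/2


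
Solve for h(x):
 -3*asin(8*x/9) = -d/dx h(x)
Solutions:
 h(x) = C1 + 3*x*asin(8*x/9) + 3*sqrt(81 - 64*x^2)/8


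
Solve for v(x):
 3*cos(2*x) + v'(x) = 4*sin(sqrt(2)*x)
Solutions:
 v(x) = C1 - 3*sin(2*x)/2 - 2*sqrt(2)*cos(sqrt(2)*x)


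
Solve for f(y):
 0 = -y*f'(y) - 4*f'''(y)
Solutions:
 f(y) = C1 + Integral(C2*airyai(-2^(1/3)*y/2) + C3*airybi(-2^(1/3)*y/2), y)


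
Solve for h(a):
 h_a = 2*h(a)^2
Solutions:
 h(a) = -1/(C1 + 2*a)


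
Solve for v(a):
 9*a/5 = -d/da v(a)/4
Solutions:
 v(a) = C1 - 18*a^2/5


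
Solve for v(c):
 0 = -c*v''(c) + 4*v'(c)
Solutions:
 v(c) = C1 + C2*c^5


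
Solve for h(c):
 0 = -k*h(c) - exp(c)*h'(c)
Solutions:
 h(c) = C1*exp(k*exp(-c))


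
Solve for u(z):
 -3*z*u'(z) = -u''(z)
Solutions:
 u(z) = C1 + C2*erfi(sqrt(6)*z/2)


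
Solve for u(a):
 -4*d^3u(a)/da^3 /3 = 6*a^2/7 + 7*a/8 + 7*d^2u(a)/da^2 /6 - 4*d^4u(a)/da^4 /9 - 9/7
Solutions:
 u(a) = C1 + C2*a + C3*exp(a*(6 - sqrt(78))/4) + C4*exp(a*(6 + sqrt(78))/4) - 3*a^4/49 + 425*a^3/2744 - 624*a^2/2401


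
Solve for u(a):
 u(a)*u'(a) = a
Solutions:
 u(a) = -sqrt(C1 + a^2)
 u(a) = sqrt(C1 + a^2)


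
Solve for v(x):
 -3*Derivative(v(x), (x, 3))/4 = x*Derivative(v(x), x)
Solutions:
 v(x) = C1 + Integral(C2*airyai(-6^(2/3)*x/3) + C3*airybi(-6^(2/3)*x/3), x)


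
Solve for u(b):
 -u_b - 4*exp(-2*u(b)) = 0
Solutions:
 u(b) = log(-sqrt(C1 - 8*b))
 u(b) = log(C1 - 8*b)/2


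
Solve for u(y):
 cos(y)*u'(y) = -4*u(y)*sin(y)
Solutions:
 u(y) = C1*cos(y)^4


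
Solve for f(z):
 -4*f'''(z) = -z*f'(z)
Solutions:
 f(z) = C1 + Integral(C2*airyai(2^(1/3)*z/2) + C3*airybi(2^(1/3)*z/2), z)


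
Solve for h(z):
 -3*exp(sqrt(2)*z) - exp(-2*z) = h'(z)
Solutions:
 h(z) = C1 - 3*sqrt(2)*exp(sqrt(2)*z)/2 + exp(-2*z)/2


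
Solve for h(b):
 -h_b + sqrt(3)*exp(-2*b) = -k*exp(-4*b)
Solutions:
 h(b) = C1 - k*exp(-4*b)/4 - sqrt(3)*exp(-2*b)/2


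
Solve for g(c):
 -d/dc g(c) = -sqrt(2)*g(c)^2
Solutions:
 g(c) = -1/(C1 + sqrt(2)*c)


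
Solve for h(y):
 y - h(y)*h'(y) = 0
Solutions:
 h(y) = -sqrt(C1 + y^2)
 h(y) = sqrt(C1 + y^2)


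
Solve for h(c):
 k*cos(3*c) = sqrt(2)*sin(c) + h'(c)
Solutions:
 h(c) = C1 + k*sin(3*c)/3 + sqrt(2)*cos(c)


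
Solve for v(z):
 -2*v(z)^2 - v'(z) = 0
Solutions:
 v(z) = 1/(C1 + 2*z)


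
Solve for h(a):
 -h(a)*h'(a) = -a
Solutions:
 h(a) = -sqrt(C1 + a^2)
 h(a) = sqrt(C1 + a^2)


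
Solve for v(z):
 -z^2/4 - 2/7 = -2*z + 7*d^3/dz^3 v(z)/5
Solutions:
 v(z) = C1 + C2*z + C3*z^2 - z^5/336 + 5*z^4/84 - 5*z^3/147


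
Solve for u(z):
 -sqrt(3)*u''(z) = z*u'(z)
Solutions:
 u(z) = C1 + C2*erf(sqrt(2)*3^(3/4)*z/6)


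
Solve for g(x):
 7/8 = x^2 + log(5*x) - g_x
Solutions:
 g(x) = C1 + x^3/3 + x*log(x) - 15*x/8 + x*log(5)


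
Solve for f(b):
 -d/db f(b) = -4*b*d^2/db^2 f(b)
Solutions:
 f(b) = C1 + C2*b^(5/4)


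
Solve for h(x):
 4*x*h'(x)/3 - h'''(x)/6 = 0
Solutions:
 h(x) = C1 + Integral(C2*airyai(2*x) + C3*airybi(2*x), x)


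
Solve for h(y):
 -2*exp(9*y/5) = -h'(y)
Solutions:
 h(y) = C1 + 10*exp(9*y/5)/9


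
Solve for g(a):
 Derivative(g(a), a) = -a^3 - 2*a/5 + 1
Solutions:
 g(a) = C1 - a^4/4 - a^2/5 + a


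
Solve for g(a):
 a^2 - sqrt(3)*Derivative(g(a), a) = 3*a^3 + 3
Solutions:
 g(a) = C1 - sqrt(3)*a^4/4 + sqrt(3)*a^3/9 - sqrt(3)*a


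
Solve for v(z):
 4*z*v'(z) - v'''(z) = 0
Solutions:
 v(z) = C1 + Integral(C2*airyai(2^(2/3)*z) + C3*airybi(2^(2/3)*z), z)


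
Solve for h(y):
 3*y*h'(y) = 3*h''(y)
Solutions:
 h(y) = C1 + C2*erfi(sqrt(2)*y/2)


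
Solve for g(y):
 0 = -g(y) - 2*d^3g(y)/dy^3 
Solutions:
 g(y) = C3*exp(-2^(2/3)*y/2) + (C1*sin(2^(2/3)*sqrt(3)*y/4) + C2*cos(2^(2/3)*sqrt(3)*y/4))*exp(2^(2/3)*y/4)


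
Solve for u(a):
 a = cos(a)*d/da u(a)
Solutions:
 u(a) = C1 + Integral(a/cos(a), a)


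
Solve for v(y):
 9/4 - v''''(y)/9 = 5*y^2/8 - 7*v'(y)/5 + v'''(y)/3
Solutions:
 v(y) = C1 + C2*exp(-y*(10^(1/3)/(2*(3*sqrt(301) + 53)^(1/3)) + 1 + 10^(2/3)*(3*sqrt(301) + 53)^(1/3)/20))*sin(10^(1/3)*sqrt(3)*y*(-10^(1/3)*(3*sqrt(301) + 53)^(1/3) + 10/(3*sqrt(301) + 53)^(1/3))/20) + C3*exp(-y*(10^(1/3)/(2*(3*sqrt(301) + 53)^(1/3)) + 1 + 10^(2/3)*(3*sqrt(301) + 53)^(1/3)/20))*cos(10^(1/3)*sqrt(3)*y*(-10^(1/3)*(3*sqrt(301) + 53)^(1/3) + 10/(3*sqrt(301) + 53)^(1/3))/20) + C4*exp(y*(-1 + 10^(1/3)/(3*sqrt(301) + 53)^(1/3) + 10^(2/3)*(3*sqrt(301) + 53)^(1/3)/10)) + 25*y^3/168 - 205*y/147


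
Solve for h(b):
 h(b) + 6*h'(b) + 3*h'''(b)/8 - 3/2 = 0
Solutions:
 h(b) = C1*exp(6^(1/3)*b*(-8*3^(1/3)/(3 + sqrt(777))^(1/3) + 2^(1/3)*(3 + sqrt(777))^(1/3))/6)*sin(2^(1/3)*3^(1/6)*b*(4/(3 + sqrt(777))^(1/3) + 2^(1/3)*3^(2/3)*(3 + sqrt(777))^(1/3)/6)) + C2*exp(6^(1/3)*b*(-8*3^(1/3)/(3 + sqrt(777))^(1/3) + 2^(1/3)*(3 + sqrt(777))^(1/3))/6)*cos(2^(1/3)*3^(1/6)*b*(4/(3 + sqrt(777))^(1/3) + 2^(1/3)*3^(2/3)*(3 + sqrt(777))^(1/3)/6)) + C3*exp(-6^(1/3)*b*(-8*3^(1/3)/(3 + sqrt(777))^(1/3) + 2^(1/3)*(3 + sqrt(777))^(1/3))/3) + 3/2


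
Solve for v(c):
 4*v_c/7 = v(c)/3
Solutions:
 v(c) = C1*exp(7*c/12)


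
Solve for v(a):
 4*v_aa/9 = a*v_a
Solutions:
 v(a) = C1 + C2*erfi(3*sqrt(2)*a/4)


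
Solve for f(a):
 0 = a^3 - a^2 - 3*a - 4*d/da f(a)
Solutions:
 f(a) = C1 + a^4/16 - a^3/12 - 3*a^2/8


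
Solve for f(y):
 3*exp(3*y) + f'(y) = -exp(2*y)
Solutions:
 f(y) = C1 - exp(3*y) - exp(2*y)/2


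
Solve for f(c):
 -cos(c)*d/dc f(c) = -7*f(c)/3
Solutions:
 f(c) = C1*(sin(c) + 1)^(7/6)/(sin(c) - 1)^(7/6)


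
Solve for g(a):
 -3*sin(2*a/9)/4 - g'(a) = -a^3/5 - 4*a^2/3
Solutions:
 g(a) = C1 + a^4/20 + 4*a^3/9 + 27*cos(2*a/9)/8


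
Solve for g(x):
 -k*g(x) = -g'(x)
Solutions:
 g(x) = C1*exp(k*x)


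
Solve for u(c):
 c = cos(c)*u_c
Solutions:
 u(c) = C1 + Integral(c/cos(c), c)


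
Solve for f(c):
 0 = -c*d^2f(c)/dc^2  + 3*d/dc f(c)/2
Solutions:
 f(c) = C1 + C2*c^(5/2)


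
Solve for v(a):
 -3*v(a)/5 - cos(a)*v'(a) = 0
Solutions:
 v(a) = C1*(sin(a) - 1)^(3/10)/(sin(a) + 1)^(3/10)


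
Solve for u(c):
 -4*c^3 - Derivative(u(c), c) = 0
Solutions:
 u(c) = C1 - c^4


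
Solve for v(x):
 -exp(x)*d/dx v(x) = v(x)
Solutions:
 v(x) = C1*exp(exp(-x))


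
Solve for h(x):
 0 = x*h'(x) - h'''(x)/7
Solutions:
 h(x) = C1 + Integral(C2*airyai(7^(1/3)*x) + C3*airybi(7^(1/3)*x), x)


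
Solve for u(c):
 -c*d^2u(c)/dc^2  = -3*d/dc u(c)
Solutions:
 u(c) = C1 + C2*c^4


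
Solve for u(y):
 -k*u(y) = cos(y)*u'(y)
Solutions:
 u(y) = C1*exp(k*(log(sin(y) - 1) - log(sin(y) + 1))/2)


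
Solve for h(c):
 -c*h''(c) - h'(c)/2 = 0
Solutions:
 h(c) = C1 + C2*sqrt(c)


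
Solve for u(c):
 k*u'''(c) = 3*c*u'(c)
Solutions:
 u(c) = C1 + Integral(C2*airyai(3^(1/3)*c*(1/k)^(1/3)) + C3*airybi(3^(1/3)*c*(1/k)^(1/3)), c)


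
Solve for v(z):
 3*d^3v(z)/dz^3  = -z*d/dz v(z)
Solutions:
 v(z) = C1 + Integral(C2*airyai(-3^(2/3)*z/3) + C3*airybi(-3^(2/3)*z/3), z)


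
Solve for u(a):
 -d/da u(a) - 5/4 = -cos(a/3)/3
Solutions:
 u(a) = C1 - 5*a/4 + sin(a/3)


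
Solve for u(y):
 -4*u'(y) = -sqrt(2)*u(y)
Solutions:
 u(y) = C1*exp(sqrt(2)*y/4)


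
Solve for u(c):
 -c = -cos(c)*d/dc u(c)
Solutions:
 u(c) = C1 + Integral(c/cos(c), c)


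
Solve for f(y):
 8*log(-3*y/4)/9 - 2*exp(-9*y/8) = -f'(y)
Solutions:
 f(y) = C1 - 8*y*log(-y)/9 + 8*y*(-log(3) + 1 + 2*log(2))/9 - 16*exp(-9*y/8)/9


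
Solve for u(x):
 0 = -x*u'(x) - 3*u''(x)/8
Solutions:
 u(x) = C1 + C2*erf(2*sqrt(3)*x/3)


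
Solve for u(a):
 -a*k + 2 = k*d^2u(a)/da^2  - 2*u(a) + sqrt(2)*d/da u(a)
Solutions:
 u(a) = C1*exp(sqrt(2)*a*(sqrt(4*k + 1) - 1)/(2*k)) + C2*exp(-sqrt(2)*a*(sqrt(4*k + 1) + 1)/(2*k)) + a*k/2 + sqrt(2)*k/4 - 1


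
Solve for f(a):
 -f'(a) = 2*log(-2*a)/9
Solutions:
 f(a) = C1 - 2*a*log(-a)/9 + 2*a*(1 - log(2))/9


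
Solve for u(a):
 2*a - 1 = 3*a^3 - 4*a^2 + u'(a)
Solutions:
 u(a) = C1 - 3*a^4/4 + 4*a^3/3 + a^2 - a


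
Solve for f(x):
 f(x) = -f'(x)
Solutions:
 f(x) = C1*exp(-x)


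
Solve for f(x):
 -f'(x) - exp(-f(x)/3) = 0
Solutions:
 f(x) = 3*log(C1 - x/3)


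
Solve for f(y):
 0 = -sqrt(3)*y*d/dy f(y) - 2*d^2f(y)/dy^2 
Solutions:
 f(y) = C1 + C2*erf(3^(1/4)*y/2)


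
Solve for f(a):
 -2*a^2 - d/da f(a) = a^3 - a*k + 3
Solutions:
 f(a) = C1 - a^4/4 - 2*a^3/3 + a^2*k/2 - 3*a


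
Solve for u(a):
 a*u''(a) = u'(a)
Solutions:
 u(a) = C1 + C2*a^2


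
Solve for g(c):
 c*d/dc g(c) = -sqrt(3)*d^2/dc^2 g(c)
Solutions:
 g(c) = C1 + C2*erf(sqrt(2)*3^(3/4)*c/6)


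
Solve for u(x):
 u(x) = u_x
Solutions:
 u(x) = C1*exp(x)


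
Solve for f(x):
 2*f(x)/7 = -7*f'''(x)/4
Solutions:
 f(x) = C3*exp(-2*7^(1/3)*x/7) + (C1*sin(sqrt(3)*7^(1/3)*x/7) + C2*cos(sqrt(3)*7^(1/3)*x/7))*exp(7^(1/3)*x/7)


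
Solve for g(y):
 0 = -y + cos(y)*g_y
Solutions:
 g(y) = C1 + Integral(y/cos(y), y)


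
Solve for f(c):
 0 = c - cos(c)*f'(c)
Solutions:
 f(c) = C1 + Integral(c/cos(c), c)


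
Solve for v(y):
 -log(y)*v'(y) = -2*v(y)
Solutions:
 v(y) = C1*exp(2*li(y))


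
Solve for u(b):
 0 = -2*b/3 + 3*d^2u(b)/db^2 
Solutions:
 u(b) = C1 + C2*b + b^3/27


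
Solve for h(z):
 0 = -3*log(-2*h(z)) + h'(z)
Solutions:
 -Integral(1/(log(-_y) + log(2)), (_y, h(z)))/3 = C1 - z


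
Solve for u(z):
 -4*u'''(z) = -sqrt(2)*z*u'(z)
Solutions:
 u(z) = C1 + Integral(C2*airyai(sqrt(2)*z/2) + C3*airybi(sqrt(2)*z/2), z)


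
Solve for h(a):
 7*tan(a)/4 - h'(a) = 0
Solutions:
 h(a) = C1 - 7*log(cos(a))/4


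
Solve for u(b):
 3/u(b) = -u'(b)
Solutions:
 u(b) = -sqrt(C1 - 6*b)
 u(b) = sqrt(C1 - 6*b)


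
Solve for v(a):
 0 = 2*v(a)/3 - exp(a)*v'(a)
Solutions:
 v(a) = C1*exp(-2*exp(-a)/3)


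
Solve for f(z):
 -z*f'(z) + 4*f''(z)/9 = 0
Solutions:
 f(z) = C1 + C2*erfi(3*sqrt(2)*z/4)


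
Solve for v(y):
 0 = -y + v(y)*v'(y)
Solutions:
 v(y) = -sqrt(C1 + y^2)
 v(y) = sqrt(C1 + y^2)


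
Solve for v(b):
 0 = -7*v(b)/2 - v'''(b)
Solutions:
 v(b) = C3*exp(-2^(2/3)*7^(1/3)*b/2) + (C1*sin(2^(2/3)*sqrt(3)*7^(1/3)*b/4) + C2*cos(2^(2/3)*sqrt(3)*7^(1/3)*b/4))*exp(2^(2/3)*7^(1/3)*b/4)


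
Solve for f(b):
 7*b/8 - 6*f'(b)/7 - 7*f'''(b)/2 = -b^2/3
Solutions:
 f(b) = C1 + C2*sin(2*sqrt(3)*b/7) + C3*cos(2*sqrt(3)*b/7) + 7*b^3/54 + 49*b^2/96 - 343*b/108


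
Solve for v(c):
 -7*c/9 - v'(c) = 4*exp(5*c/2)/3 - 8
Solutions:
 v(c) = C1 - 7*c^2/18 + 8*c - 8*exp(5*c/2)/15


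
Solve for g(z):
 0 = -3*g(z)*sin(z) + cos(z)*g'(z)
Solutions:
 g(z) = C1/cos(z)^3


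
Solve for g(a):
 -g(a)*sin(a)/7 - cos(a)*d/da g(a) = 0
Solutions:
 g(a) = C1*cos(a)^(1/7)


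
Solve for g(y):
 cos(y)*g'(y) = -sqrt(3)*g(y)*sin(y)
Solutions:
 g(y) = C1*cos(y)^(sqrt(3))


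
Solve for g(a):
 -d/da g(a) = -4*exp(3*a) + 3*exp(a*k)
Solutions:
 g(a) = C1 + 4*exp(3*a)/3 - 3*exp(a*k)/k


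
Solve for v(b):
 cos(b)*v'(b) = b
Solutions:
 v(b) = C1 + Integral(b/cos(b), b)


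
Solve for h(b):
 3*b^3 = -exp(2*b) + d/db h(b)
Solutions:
 h(b) = C1 + 3*b^4/4 + exp(2*b)/2


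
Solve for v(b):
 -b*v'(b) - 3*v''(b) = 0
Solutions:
 v(b) = C1 + C2*erf(sqrt(6)*b/6)


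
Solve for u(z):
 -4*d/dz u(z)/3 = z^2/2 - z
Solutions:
 u(z) = C1 - z^3/8 + 3*z^2/8


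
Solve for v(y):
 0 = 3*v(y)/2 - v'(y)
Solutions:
 v(y) = C1*exp(3*y/2)


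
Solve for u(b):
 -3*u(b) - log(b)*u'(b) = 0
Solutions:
 u(b) = C1*exp(-3*li(b))


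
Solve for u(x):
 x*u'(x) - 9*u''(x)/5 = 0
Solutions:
 u(x) = C1 + C2*erfi(sqrt(10)*x/6)


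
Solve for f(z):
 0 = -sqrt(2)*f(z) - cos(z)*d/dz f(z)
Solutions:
 f(z) = C1*(sin(z) - 1)^(sqrt(2)/2)/(sin(z) + 1)^(sqrt(2)/2)


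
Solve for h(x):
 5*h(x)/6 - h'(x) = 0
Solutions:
 h(x) = C1*exp(5*x/6)


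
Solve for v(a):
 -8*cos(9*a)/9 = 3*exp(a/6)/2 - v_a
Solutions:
 v(a) = C1 + 9*exp(a/6) + 8*sin(9*a)/81


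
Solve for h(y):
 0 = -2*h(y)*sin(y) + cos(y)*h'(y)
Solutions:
 h(y) = C1/cos(y)^2


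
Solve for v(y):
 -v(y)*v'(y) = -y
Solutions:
 v(y) = -sqrt(C1 + y^2)
 v(y) = sqrt(C1 + y^2)


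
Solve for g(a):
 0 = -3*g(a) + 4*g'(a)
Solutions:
 g(a) = C1*exp(3*a/4)


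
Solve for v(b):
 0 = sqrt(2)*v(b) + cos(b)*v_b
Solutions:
 v(b) = C1*(sin(b) - 1)^(sqrt(2)/2)/(sin(b) + 1)^(sqrt(2)/2)


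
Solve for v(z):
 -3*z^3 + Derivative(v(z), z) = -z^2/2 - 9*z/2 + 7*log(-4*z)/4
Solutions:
 v(z) = C1 + 3*z^4/4 - z^3/6 - 9*z^2/4 + 7*z*log(-z)/4 + 7*z*(-1 + 2*log(2))/4


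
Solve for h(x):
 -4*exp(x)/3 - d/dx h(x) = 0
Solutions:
 h(x) = C1 - 4*exp(x)/3


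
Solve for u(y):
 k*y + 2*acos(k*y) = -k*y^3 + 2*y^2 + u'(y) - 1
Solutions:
 u(y) = C1 + k*y^4/4 + k*y^2/2 - 2*y^3/3 + y + 2*Piecewise((y*acos(k*y) - sqrt(-k^2*y^2 + 1)/k, Ne(k, 0)), (pi*y/2, True))


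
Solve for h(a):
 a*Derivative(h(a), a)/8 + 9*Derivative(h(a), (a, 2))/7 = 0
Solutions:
 h(a) = C1 + C2*erf(sqrt(7)*a/12)


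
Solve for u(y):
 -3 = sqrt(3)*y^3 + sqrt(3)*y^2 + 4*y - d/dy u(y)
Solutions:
 u(y) = C1 + sqrt(3)*y^4/4 + sqrt(3)*y^3/3 + 2*y^2 + 3*y


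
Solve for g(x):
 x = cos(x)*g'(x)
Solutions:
 g(x) = C1 + Integral(x/cos(x), x)


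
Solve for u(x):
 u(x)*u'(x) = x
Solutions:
 u(x) = -sqrt(C1 + x^2)
 u(x) = sqrt(C1 + x^2)


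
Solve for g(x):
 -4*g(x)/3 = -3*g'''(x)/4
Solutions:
 g(x) = C3*exp(2*6^(1/3)*x/3) + (C1*sin(2^(1/3)*3^(5/6)*x/3) + C2*cos(2^(1/3)*3^(5/6)*x/3))*exp(-6^(1/3)*x/3)


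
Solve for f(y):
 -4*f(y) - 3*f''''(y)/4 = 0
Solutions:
 f(y) = (C1*sin(sqrt(2)*3^(3/4)*y/3) + C2*cos(sqrt(2)*3^(3/4)*y/3))*exp(-sqrt(2)*3^(3/4)*y/3) + (C3*sin(sqrt(2)*3^(3/4)*y/3) + C4*cos(sqrt(2)*3^(3/4)*y/3))*exp(sqrt(2)*3^(3/4)*y/3)


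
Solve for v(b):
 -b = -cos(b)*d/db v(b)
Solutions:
 v(b) = C1 + Integral(b/cos(b), b)


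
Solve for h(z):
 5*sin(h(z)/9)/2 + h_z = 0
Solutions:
 5*z/2 + 9*log(cos(h(z)/9) - 1)/2 - 9*log(cos(h(z)/9) + 1)/2 = C1


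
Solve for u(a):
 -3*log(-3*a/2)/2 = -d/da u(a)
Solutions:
 u(a) = C1 + 3*a*log(-a)/2 + 3*a*(-1 - log(2) + log(3))/2


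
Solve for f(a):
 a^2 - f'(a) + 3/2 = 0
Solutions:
 f(a) = C1 + a^3/3 + 3*a/2


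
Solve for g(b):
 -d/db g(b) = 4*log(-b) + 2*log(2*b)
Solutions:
 g(b) = C1 - 6*b*log(b) + 2*b*(-log(2) + 3 - 2*I*pi)


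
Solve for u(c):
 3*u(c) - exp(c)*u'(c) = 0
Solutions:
 u(c) = C1*exp(-3*exp(-c))


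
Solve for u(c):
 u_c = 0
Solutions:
 u(c) = C1


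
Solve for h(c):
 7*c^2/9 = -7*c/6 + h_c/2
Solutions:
 h(c) = C1 + 14*c^3/27 + 7*c^2/6


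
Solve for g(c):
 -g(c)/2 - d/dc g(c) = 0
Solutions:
 g(c) = C1*exp(-c/2)


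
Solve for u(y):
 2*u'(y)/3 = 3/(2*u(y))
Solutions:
 u(y) = -sqrt(C1 + 18*y)/2
 u(y) = sqrt(C1 + 18*y)/2


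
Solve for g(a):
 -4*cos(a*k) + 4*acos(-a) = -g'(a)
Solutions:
 g(a) = C1 - 4*a*acos(-a) - 4*sqrt(1 - a^2) + 4*Piecewise((sin(a*k)/k, Ne(k, 0)), (a, True))


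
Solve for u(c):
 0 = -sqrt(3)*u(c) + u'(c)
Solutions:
 u(c) = C1*exp(sqrt(3)*c)


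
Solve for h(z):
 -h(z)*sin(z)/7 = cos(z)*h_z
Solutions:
 h(z) = C1*cos(z)^(1/7)


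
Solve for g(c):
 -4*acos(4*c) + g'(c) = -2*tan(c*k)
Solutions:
 g(c) = C1 + 4*c*acos(4*c) - sqrt(1 - 16*c^2) - 2*Piecewise((-log(cos(c*k))/k, Ne(k, 0)), (0, True))


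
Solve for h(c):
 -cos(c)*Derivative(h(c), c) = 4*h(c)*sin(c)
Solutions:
 h(c) = C1*cos(c)^4


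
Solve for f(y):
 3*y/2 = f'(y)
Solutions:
 f(y) = C1 + 3*y^2/4


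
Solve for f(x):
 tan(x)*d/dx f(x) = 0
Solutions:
 f(x) = C1


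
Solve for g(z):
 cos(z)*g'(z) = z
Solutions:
 g(z) = C1 + Integral(z/cos(z), z)


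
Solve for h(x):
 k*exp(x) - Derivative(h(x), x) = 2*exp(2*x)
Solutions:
 h(x) = C1 + k*exp(x) - exp(2*x)


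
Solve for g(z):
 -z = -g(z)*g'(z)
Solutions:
 g(z) = -sqrt(C1 + z^2)
 g(z) = sqrt(C1 + z^2)


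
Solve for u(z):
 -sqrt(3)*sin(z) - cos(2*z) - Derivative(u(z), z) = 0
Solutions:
 u(z) = C1 - sin(2*z)/2 + sqrt(3)*cos(z)


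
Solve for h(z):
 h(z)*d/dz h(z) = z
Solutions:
 h(z) = -sqrt(C1 + z^2)
 h(z) = sqrt(C1 + z^2)


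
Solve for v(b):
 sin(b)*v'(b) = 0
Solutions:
 v(b) = C1


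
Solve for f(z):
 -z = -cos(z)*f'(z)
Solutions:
 f(z) = C1 + Integral(z/cos(z), z)


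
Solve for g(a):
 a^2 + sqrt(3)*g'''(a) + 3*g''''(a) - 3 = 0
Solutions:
 g(a) = C1 + C2*a + C3*a^2 + C4*exp(-sqrt(3)*a/3) - sqrt(3)*a^5/180 + a^4/12 - sqrt(3)*a^3/6


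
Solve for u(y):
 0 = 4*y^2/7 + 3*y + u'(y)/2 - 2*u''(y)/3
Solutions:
 u(y) = C1 + C2*exp(3*y/4) - 8*y^3/21 - 95*y^2/21 - 760*y/63


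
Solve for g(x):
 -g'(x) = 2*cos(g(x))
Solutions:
 g(x) = pi - asin((C1 + exp(4*x))/(C1 - exp(4*x)))
 g(x) = asin((C1 + exp(4*x))/(C1 - exp(4*x)))


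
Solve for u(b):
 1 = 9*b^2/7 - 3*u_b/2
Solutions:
 u(b) = C1 + 2*b^3/7 - 2*b/3


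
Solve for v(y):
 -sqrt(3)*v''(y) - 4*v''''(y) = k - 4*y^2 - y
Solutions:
 v(y) = C1 + C2*y + C3*sin(3^(1/4)*y/2) + C4*cos(3^(1/4)*y/2) + sqrt(3)*y^4/9 + sqrt(3)*y^3/18 + y^2*(-sqrt(3)*k - 32)/6


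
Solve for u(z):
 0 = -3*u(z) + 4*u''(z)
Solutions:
 u(z) = C1*exp(-sqrt(3)*z/2) + C2*exp(sqrt(3)*z/2)


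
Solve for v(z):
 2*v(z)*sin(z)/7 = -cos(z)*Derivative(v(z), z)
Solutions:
 v(z) = C1*cos(z)^(2/7)


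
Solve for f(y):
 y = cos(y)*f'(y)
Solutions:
 f(y) = C1 + Integral(y/cos(y), y)


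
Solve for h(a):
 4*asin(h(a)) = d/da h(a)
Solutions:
 Integral(1/asin(_y), (_y, h(a))) = C1 + 4*a


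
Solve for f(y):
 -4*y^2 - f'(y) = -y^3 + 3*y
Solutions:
 f(y) = C1 + y^4/4 - 4*y^3/3 - 3*y^2/2


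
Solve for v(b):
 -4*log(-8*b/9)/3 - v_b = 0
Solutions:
 v(b) = C1 - 4*b*log(-b)/3 + b*(-4*log(2) + 4/3 + 8*log(3)/3)


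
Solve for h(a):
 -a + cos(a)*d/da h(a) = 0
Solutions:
 h(a) = C1 + Integral(a/cos(a), a)


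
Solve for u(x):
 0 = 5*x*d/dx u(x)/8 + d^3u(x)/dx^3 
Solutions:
 u(x) = C1 + Integral(C2*airyai(-5^(1/3)*x/2) + C3*airybi(-5^(1/3)*x/2), x)


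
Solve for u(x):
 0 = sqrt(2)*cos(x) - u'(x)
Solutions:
 u(x) = C1 + sqrt(2)*sin(x)


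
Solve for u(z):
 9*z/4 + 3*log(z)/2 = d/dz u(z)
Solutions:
 u(z) = C1 + 9*z^2/8 + 3*z*log(z)/2 - 3*z/2


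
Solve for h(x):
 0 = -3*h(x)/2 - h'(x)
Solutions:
 h(x) = C1*exp(-3*x/2)


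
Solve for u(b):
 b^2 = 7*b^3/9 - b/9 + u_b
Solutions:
 u(b) = C1 - 7*b^4/36 + b^3/3 + b^2/18


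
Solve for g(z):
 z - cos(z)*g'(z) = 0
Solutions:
 g(z) = C1 + Integral(z/cos(z), z)


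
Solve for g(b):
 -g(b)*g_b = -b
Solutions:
 g(b) = -sqrt(C1 + b^2)
 g(b) = sqrt(C1 + b^2)


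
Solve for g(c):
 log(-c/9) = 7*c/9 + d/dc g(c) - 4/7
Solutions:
 g(c) = C1 - 7*c^2/18 + c*log(-c) + c*(-2*log(3) - 3/7)


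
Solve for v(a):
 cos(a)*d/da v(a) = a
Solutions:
 v(a) = C1 + Integral(a/cos(a), a)


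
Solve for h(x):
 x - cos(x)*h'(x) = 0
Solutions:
 h(x) = C1 + Integral(x/cos(x), x)


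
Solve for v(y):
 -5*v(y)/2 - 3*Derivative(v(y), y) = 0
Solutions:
 v(y) = C1*exp(-5*y/6)


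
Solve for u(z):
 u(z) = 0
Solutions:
 u(z) = 0


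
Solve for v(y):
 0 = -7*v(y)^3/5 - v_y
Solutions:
 v(y) = -sqrt(10)*sqrt(-1/(C1 - 7*y))/2
 v(y) = sqrt(10)*sqrt(-1/(C1 - 7*y))/2


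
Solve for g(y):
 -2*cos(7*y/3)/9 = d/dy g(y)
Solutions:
 g(y) = C1 - 2*sin(7*y/3)/21


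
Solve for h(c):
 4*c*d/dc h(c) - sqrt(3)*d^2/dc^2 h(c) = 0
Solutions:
 h(c) = C1 + C2*erfi(sqrt(2)*3^(3/4)*c/3)


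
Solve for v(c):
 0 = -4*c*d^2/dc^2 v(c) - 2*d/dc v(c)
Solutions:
 v(c) = C1 + C2*sqrt(c)


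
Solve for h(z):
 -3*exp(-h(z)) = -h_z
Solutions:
 h(z) = log(C1 + 3*z)


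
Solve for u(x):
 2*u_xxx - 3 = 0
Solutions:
 u(x) = C1 + C2*x + C3*x^2 + x^3/4


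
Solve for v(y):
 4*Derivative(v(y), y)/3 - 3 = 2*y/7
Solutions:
 v(y) = C1 + 3*y^2/28 + 9*y/4


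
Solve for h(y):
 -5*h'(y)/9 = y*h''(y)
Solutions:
 h(y) = C1 + C2*y^(4/9)


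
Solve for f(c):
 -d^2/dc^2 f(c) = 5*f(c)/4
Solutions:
 f(c) = C1*sin(sqrt(5)*c/2) + C2*cos(sqrt(5)*c/2)


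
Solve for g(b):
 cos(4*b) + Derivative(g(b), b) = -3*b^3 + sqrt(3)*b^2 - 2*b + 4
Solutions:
 g(b) = C1 - 3*b^4/4 + sqrt(3)*b^3/3 - b^2 + 4*b - sin(4*b)/4


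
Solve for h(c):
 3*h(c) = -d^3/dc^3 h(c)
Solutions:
 h(c) = C3*exp(-3^(1/3)*c) + (C1*sin(3^(5/6)*c/2) + C2*cos(3^(5/6)*c/2))*exp(3^(1/3)*c/2)


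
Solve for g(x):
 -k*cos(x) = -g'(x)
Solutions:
 g(x) = C1 + k*sin(x)


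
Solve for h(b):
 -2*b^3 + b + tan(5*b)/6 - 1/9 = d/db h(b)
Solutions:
 h(b) = C1 - b^4/2 + b^2/2 - b/9 - log(cos(5*b))/30


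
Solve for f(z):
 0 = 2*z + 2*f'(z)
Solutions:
 f(z) = C1 - z^2/2


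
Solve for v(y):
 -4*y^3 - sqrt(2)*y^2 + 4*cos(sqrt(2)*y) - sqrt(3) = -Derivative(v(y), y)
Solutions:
 v(y) = C1 + y^4 + sqrt(2)*y^3/3 + sqrt(3)*y - 2*sqrt(2)*sin(sqrt(2)*y)


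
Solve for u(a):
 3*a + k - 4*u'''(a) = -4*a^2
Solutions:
 u(a) = C1 + C2*a + C3*a^2 + a^5/60 + a^4/32 + a^3*k/24


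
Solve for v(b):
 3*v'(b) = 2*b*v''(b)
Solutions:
 v(b) = C1 + C2*b^(5/2)


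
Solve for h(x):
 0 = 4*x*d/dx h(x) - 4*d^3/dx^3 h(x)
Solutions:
 h(x) = C1 + Integral(C2*airyai(x) + C3*airybi(x), x)


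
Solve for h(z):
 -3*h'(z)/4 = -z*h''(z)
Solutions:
 h(z) = C1 + C2*z^(7/4)


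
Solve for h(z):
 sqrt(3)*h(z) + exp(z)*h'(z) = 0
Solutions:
 h(z) = C1*exp(sqrt(3)*exp(-z))


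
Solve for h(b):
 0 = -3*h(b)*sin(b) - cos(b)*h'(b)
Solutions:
 h(b) = C1*cos(b)^3


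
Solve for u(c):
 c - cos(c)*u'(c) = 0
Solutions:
 u(c) = C1 + Integral(c/cos(c), c)


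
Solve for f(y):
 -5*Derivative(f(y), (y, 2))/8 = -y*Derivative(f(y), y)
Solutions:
 f(y) = C1 + C2*erfi(2*sqrt(5)*y/5)


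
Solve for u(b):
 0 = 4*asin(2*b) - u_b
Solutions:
 u(b) = C1 + 4*b*asin(2*b) + 2*sqrt(1 - 4*b^2)


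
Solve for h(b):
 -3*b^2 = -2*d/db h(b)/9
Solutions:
 h(b) = C1 + 9*b^3/2


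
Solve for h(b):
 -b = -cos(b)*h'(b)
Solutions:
 h(b) = C1 + Integral(b/cos(b), b)


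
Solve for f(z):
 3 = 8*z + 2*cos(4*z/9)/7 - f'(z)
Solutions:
 f(z) = C1 + 4*z^2 - 3*z + 9*sin(4*z/9)/14


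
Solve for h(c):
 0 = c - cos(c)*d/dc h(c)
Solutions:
 h(c) = C1 + Integral(c/cos(c), c)


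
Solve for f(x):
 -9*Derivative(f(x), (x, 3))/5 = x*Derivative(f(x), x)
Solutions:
 f(x) = C1 + Integral(C2*airyai(-15^(1/3)*x/3) + C3*airybi(-15^(1/3)*x/3), x)


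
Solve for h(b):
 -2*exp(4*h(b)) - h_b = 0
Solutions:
 h(b) = log(-I*(1/(C1 + 8*b))^(1/4))
 h(b) = log(I*(1/(C1 + 8*b))^(1/4))
 h(b) = log(-(1/(C1 + 8*b))^(1/4))
 h(b) = log(1/(C1 + 8*b))/4


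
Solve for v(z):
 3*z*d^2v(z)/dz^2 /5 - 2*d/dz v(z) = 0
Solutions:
 v(z) = C1 + C2*z^(13/3)


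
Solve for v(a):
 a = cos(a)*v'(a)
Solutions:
 v(a) = C1 + Integral(a/cos(a), a)


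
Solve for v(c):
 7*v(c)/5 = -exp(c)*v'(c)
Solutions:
 v(c) = C1*exp(7*exp(-c)/5)


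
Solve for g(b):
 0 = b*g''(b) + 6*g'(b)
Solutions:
 g(b) = C1 + C2/b^5


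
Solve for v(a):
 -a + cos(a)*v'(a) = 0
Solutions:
 v(a) = C1 + Integral(a/cos(a), a)


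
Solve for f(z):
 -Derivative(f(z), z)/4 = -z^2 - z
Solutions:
 f(z) = C1 + 4*z^3/3 + 2*z^2


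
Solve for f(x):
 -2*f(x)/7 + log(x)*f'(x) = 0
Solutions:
 f(x) = C1*exp(2*li(x)/7)


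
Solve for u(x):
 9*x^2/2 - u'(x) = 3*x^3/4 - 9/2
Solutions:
 u(x) = C1 - 3*x^4/16 + 3*x^3/2 + 9*x/2


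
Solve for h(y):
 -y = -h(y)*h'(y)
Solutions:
 h(y) = -sqrt(C1 + y^2)
 h(y) = sqrt(C1 + y^2)


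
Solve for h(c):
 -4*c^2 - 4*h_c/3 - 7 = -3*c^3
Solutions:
 h(c) = C1 + 9*c^4/16 - c^3 - 21*c/4


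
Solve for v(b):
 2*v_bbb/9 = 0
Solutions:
 v(b) = C1 + C2*b + C3*b^2


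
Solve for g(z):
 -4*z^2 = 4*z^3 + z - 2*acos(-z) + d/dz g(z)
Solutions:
 g(z) = C1 - z^4 - 4*z^3/3 - z^2/2 + 2*z*acos(-z) + 2*sqrt(1 - z^2)


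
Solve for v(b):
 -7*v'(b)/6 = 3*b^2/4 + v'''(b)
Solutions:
 v(b) = C1 + C2*sin(sqrt(42)*b/6) + C3*cos(sqrt(42)*b/6) - 3*b^3/14 + 54*b/49


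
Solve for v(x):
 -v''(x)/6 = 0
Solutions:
 v(x) = C1 + C2*x


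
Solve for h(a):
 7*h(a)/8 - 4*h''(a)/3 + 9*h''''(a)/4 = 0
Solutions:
 h(a) = (C1*sin(2^(3/4)*sqrt(3)*7^(1/4)*a*sin(atan(sqrt(878)/16)/2)/6) + C2*cos(2^(3/4)*sqrt(3)*7^(1/4)*a*sin(atan(sqrt(878)/16)/2)/6))*exp(-2^(3/4)*sqrt(3)*7^(1/4)*a*cos(atan(sqrt(878)/16)/2)/6) + (C3*sin(2^(3/4)*sqrt(3)*7^(1/4)*a*sin(atan(sqrt(878)/16)/2)/6) + C4*cos(2^(3/4)*sqrt(3)*7^(1/4)*a*sin(atan(sqrt(878)/16)/2)/6))*exp(2^(3/4)*sqrt(3)*7^(1/4)*a*cos(atan(sqrt(878)/16)/2)/6)


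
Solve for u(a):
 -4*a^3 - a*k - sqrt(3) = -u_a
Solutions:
 u(a) = C1 + a^4 + a^2*k/2 + sqrt(3)*a


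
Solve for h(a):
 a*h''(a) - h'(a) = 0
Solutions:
 h(a) = C1 + C2*a^2


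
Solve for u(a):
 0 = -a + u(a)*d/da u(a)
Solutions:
 u(a) = -sqrt(C1 + a^2)
 u(a) = sqrt(C1 + a^2)


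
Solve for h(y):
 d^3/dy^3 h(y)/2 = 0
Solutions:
 h(y) = C1 + C2*y + C3*y^2


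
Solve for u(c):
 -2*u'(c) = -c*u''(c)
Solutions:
 u(c) = C1 + C2*c^3


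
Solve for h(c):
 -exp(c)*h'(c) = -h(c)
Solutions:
 h(c) = C1*exp(-exp(-c))


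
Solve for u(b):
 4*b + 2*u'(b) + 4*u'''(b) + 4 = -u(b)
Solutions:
 u(b) = C1*exp(-3^(1/3)*b*(-(9 + sqrt(105))^(1/3) + 2*3^(1/3)/(9 + sqrt(105))^(1/3))/12)*sin(3^(1/6)*b*(6/(9 + sqrt(105))^(1/3) + 3^(2/3)*(9 + sqrt(105))^(1/3))/12) + C2*exp(-3^(1/3)*b*(-(9 + sqrt(105))^(1/3) + 2*3^(1/3)/(9 + sqrt(105))^(1/3))/12)*cos(3^(1/6)*b*(6/(9 + sqrt(105))^(1/3) + 3^(2/3)*(9 + sqrt(105))^(1/3))/12) + C3*exp(3^(1/3)*b*(-(9 + sqrt(105))^(1/3) + 2*3^(1/3)/(9 + sqrt(105))^(1/3))/6) - 4*b + 4


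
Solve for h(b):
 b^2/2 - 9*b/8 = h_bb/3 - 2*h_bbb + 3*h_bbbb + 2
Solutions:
 h(b) = C1 + C4*exp(b/3) + b^4/8 + 39*b^3/16 + 219*b^2/8 + b*(C2 + C3*exp(b)^(1/3))


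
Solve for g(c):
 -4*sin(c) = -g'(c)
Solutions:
 g(c) = C1 - 4*cos(c)


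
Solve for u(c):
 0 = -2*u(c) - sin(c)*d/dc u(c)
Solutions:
 u(c) = C1*(cos(c) + 1)/(cos(c) - 1)


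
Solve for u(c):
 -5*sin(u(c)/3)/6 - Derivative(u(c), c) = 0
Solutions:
 5*c/6 + 3*log(cos(u(c)/3) - 1)/2 - 3*log(cos(u(c)/3) + 1)/2 = C1


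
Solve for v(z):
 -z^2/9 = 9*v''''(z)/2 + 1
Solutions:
 v(z) = C1 + C2*z + C3*z^2 + C4*z^3 - z^6/14580 - z^4/108


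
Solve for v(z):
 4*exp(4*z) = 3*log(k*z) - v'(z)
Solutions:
 v(z) = C1 + 3*z*log(k*z) - 3*z - exp(4*z)


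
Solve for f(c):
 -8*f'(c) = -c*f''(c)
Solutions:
 f(c) = C1 + C2*c^9


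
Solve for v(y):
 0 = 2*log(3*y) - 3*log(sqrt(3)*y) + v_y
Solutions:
 v(y) = C1 + y*log(y) - y - y*log(3)/2


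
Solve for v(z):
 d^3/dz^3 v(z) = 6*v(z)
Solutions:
 v(z) = C3*exp(6^(1/3)*z) + (C1*sin(2^(1/3)*3^(5/6)*z/2) + C2*cos(2^(1/3)*3^(5/6)*z/2))*exp(-6^(1/3)*z/2)


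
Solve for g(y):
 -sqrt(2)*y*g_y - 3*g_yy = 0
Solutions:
 g(y) = C1 + C2*erf(2^(3/4)*sqrt(3)*y/6)


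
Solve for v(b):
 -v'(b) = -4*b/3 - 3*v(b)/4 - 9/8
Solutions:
 v(b) = C1*exp(3*b/4) - 16*b/9 - 209/54


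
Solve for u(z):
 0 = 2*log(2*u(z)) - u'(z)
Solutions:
 -Integral(1/(log(_y) + log(2)), (_y, u(z)))/2 = C1 - z


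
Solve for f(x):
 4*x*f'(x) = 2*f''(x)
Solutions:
 f(x) = C1 + C2*erfi(x)


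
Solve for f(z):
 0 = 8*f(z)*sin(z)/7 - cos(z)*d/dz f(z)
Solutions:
 f(z) = C1/cos(z)^(8/7)


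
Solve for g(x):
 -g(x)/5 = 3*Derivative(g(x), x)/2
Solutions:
 g(x) = C1*exp(-2*x/15)


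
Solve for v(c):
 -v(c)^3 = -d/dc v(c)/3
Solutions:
 v(c) = -sqrt(2)*sqrt(-1/(C1 + 3*c))/2
 v(c) = sqrt(2)*sqrt(-1/(C1 + 3*c))/2


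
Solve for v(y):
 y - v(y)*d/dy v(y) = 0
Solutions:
 v(y) = -sqrt(C1 + y^2)
 v(y) = sqrt(C1 + y^2)


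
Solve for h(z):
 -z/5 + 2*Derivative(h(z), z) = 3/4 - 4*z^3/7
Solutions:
 h(z) = C1 - z^4/14 + z^2/20 + 3*z/8


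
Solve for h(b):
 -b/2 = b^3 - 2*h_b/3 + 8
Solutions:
 h(b) = C1 + 3*b^4/8 + 3*b^2/8 + 12*b


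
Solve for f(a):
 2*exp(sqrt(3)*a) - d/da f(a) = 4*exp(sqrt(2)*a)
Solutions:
 f(a) = C1 - 2*sqrt(2)*exp(sqrt(2)*a) + 2*sqrt(3)*exp(sqrt(3)*a)/3


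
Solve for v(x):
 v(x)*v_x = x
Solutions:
 v(x) = -sqrt(C1 + x^2)
 v(x) = sqrt(C1 + x^2)


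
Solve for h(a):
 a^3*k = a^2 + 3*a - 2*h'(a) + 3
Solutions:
 h(a) = C1 - a^4*k/8 + a^3/6 + 3*a^2/4 + 3*a/2


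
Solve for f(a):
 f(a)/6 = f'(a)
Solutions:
 f(a) = C1*exp(a/6)


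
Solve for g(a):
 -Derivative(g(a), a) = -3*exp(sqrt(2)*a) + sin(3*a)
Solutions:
 g(a) = C1 + 3*sqrt(2)*exp(sqrt(2)*a)/2 + cos(3*a)/3


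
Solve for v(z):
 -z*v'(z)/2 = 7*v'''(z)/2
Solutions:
 v(z) = C1 + Integral(C2*airyai(-7^(2/3)*z/7) + C3*airybi(-7^(2/3)*z/7), z)


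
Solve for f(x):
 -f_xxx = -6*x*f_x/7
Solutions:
 f(x) = C1 + Integral(C2*airyai(6^(1/3)*7^(2/3)*x/7) + C3*airybi(6^(1/3)*7^(2/3)*x/7), x)


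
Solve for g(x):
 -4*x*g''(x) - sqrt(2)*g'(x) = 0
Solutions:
 g(x) = C1 + C2*x^(1 - sqrt(2)/4)


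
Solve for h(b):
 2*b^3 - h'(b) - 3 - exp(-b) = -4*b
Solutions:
 h(b) = C1 + b^4/2 + 2*b^2 - 3*b + exp(-b)


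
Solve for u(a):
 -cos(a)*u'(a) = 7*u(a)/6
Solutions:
 u(a) = C1*(sin(a) - 1)^(7/12)/(sin(a) + 1)^(7/12)


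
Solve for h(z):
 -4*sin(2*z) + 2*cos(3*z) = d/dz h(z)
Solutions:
 h(z) = C1 + 2*sin(3*z)/3 + 2*cos(2*z)


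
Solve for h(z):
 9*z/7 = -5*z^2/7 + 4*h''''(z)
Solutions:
 h(z) = C1 + C2*z + C3*z^2 + C4*z^3 + z^6/2016 + 3*z^5/1120


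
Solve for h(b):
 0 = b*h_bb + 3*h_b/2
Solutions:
 h(b) = C1 + C2/sqrt(b)


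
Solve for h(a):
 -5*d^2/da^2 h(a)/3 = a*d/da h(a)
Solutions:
 h(a) = C1 + C2*erf(sqrt(30)*a/10)


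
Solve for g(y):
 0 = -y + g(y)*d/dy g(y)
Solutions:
 g(y) = -sqrt(C1 + y^2)
 g(y) = sqrt(C1 + y^2)


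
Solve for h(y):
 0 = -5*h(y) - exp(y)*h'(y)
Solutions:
 h(y) = C1*exp(5*exp(-y))


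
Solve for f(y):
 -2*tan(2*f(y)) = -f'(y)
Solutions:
 f(y) = -asin(C1*exp(4*y))/2 + pi/2
 f(y) = asin(C1*exp(4*y))/2


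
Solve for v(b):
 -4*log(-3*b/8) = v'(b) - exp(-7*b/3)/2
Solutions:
 v(b) = C1 - 4*b*log(-b) + 4*b*(-log(3) + 1 + 3*log(2)) - 3*exp(-7*b/3)/14


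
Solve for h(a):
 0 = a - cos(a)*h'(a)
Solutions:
 h(a) = C1 + Integral(a/cos(a), a)


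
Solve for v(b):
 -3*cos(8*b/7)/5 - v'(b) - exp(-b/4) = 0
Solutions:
 v(b) = C1 - 21*sin(8*b/7)/40 + 4*exp(-b/4)


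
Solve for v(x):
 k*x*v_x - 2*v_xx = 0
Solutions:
 v(x) = Piecewise((-sqrt(pi)*C1*erf(x*sqrt(-k)/2)/sqrt(-k) - C2, (k > 0) | (k < 0)), (-C1*x - C2, True))


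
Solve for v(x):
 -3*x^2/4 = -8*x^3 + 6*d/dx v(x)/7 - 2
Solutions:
 v(x) = C1 + 7*x^4/3 - 7*x^3/24 + 7*x/3


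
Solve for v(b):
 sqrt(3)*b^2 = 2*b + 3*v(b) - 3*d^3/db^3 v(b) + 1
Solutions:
 v(b) = C3*exp(b) + sqrt(3)*b^2/3 - 2*b/3 + (C1*sin(sqrt(3)*b/2) + C2*cos(sqrt(3)*b/2))*exp(-b/2) - 1/3


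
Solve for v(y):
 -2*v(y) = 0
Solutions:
 v(y) = 0


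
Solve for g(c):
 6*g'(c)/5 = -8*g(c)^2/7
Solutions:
 g(c) = 21/(C1 + 20*c)


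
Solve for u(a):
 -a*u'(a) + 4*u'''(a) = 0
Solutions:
 u(a) = C1 + Integral(C2*airyai(2^(1/3)*a/2) + C3*airybi(2^(1/3)*a/2), a)


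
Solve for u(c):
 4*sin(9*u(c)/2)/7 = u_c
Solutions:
 -4*c/7 + log(cos(9*u(c)/2) - 1)/9 - log(cos(9*u(c)/2) + 1)/9 = C1


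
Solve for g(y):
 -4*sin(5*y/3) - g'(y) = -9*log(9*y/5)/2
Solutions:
 g(y) = C1 + 9*y*log(y)/2 - 9*y*log(5)/2 - 9*y/2 + 9*y*log(3) + 12*cos(5*y/3)/5


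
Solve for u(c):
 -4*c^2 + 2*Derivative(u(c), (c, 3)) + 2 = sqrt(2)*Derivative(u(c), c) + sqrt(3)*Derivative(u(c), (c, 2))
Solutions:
 u(c) = C1 + C2*exp(c*(sqrt(3) + sqrt(3 + 8*sqrt(2)))/4) + C3*exp(c*(-sqrt(3 + 8*sqrt(2)) + sqrt(3))/4) - 2*sqrt(2)*c^3/3 + 2*sqrt(3)*c^2 - 8*c - 5*sqrt(2)*c


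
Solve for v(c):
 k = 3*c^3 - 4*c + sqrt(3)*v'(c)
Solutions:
 v(c) = C1 - sqrt(3)*c^4/4 + 2*sqrt(3)*c^2/3 + sqrt(3)*c*k/3
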